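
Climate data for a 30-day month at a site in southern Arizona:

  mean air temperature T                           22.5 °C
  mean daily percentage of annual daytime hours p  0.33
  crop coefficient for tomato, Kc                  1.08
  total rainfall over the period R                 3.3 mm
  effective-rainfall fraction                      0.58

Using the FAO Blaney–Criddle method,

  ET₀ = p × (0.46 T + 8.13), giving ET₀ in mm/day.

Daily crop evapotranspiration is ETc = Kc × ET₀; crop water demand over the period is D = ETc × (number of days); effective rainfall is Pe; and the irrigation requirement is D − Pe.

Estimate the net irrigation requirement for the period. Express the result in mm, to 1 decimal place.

ET₀ = 0.33 × (0.46 × 22.5 + 8.13) = 0.33 × 18.480 = 6.0984 mm/d
ETc = Kc × ET₀ = 1.08 × 6.0984 = 6.5863 mm/d
Crop demand D = ETc × 30 d = 6.5863 × 30 = 197.589 mm
Pe = 0.58 × 3.3 = 1.914 mm
D − Pe = 197.589 − 1.914 = 195.675 mm

195.7 mm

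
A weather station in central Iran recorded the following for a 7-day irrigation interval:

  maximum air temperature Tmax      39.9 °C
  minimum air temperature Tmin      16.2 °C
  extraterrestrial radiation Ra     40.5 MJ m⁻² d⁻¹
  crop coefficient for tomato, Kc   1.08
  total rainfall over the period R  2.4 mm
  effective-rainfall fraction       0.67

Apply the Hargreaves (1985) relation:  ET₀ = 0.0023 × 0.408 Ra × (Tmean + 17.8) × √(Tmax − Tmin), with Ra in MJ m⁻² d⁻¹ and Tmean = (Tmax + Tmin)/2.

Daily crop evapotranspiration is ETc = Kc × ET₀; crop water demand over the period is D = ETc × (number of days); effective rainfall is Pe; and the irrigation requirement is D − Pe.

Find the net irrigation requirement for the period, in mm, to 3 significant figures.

62.5 mm

Tmean = (39.9 + 16.2)/2 = 28.05 °C
0.408 Ra = 0.408 × 40.5 = 16.5240 mm/d equivalent
ET₀ = 0.0023 × 16.5240 × (28.05 + 17.8) × √23.7 = 0.0023 × 16.5240 × 45.85 × 4.8683 = 8.4832 mm/d
ETc = Kc × ET₀ = 1.08 × 8.4832 = 9.1619 mm/d
Crop demand D = ETc × 7 d = 9.1619 × 7 = 64.133 mm
Pe = 0.67 × 2.4 = 1.608 mm
D − Pe = 64.133 − 1.608 = 62.525 mm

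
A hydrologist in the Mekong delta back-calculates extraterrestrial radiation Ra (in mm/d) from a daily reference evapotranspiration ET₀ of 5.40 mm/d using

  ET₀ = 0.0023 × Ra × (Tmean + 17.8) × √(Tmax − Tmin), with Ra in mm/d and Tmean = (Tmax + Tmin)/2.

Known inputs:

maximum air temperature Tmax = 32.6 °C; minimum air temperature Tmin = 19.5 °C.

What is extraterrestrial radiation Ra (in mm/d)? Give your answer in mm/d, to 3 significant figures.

Tmean = 26.05 °C; √ΔT = 3.6194
Ra = ET₀ / [0.0023 × (Tmean+17.8) × √ΔT] = 5.40 / (0.0023 × 43.85 × 3.6194) = 14.793 mm/d

14.8 mm/d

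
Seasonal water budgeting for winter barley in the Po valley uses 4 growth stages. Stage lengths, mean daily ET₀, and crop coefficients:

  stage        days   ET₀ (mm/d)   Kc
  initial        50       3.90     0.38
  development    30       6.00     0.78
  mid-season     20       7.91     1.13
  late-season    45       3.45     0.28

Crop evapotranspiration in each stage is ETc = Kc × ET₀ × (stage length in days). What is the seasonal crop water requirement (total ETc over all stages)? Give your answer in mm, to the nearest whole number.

initial: 0.38 × 3.90 × 50 = 74.10 mm
development: 0.78 × 6.00 × 30 = 140.40 mm
mid-season: 1.13 × 7.91 × 20 = 178.77 mm
late-season: 0.28 × 3.45 × 45 = 43.47 mm
Seasonal total = 436.74 mm

437 mm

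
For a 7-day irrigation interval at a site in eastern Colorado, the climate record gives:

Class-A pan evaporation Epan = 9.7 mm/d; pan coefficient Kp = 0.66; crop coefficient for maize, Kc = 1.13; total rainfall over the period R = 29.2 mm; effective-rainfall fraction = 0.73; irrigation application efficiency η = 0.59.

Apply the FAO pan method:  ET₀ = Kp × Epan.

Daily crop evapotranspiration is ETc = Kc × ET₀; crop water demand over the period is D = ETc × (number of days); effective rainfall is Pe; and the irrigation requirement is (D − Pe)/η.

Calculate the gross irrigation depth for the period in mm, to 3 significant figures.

ET₀ = 0.66 × 9.7 = 6.4020 mm/d
ETc = Kc × ET₀ = 1.13 × 6.4020 = 7.2343 mm/d
Crop demand D = ETc × 7 d = 7.2343 × 7 = 50.640 mm
Pe = 0.73 × 29.2 = 21.316 mm
D − Pe = 50.640 − 21.316 = 29.324 mm
Gross irrigation = 29.324 / 0.59 = 49.702 mm

49.7 mm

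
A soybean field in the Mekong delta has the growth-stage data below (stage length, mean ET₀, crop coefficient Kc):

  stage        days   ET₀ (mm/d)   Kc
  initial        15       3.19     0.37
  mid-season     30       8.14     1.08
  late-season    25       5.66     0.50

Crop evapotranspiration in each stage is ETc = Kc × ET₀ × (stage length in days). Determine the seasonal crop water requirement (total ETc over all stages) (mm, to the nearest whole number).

initial: 0.37 × 3.19 × 15 = 17.70 mm
mid-season: 1.08 × 8.14 × 30 = 263.74 mm
late-season: 0.50 × 5.66 × 25 = 70.75 mm
Seasonal total = 352.19 mm

352 mm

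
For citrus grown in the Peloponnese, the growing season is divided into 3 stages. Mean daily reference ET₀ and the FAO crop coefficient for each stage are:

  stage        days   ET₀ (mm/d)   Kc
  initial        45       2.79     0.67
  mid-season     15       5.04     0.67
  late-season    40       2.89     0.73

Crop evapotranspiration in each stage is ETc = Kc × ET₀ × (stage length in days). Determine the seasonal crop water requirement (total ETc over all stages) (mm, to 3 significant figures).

initial: 0.67 × 2.79 × 45 = 84.12 mm
mid-season: 0.67 × 5.04 × 15 = 50.65 mm
late-season: 0.73 × 2.89 × 40 = 84.39 mm
Seasonal total = 219.16 mm

219 mm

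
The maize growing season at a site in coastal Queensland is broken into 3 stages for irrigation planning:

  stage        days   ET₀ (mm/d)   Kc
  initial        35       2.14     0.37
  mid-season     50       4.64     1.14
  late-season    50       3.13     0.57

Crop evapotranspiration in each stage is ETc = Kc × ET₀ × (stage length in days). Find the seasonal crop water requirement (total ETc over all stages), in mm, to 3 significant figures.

initial: 0.37 × 2.14 × 35 = 27.71 mm
mid-season: 1.14 × 4.64 × 50 = 264.48 mm
late-season: 0.57 × 3.13 × 50 = 89.21 mm
Seasonal total = 381.40 mm

381 mm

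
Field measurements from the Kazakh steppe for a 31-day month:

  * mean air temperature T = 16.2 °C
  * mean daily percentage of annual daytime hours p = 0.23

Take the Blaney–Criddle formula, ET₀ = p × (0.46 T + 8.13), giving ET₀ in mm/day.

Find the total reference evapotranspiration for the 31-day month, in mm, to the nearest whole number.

111 mm

ET₀ = 0.23 × (0.46 × 16.2 + 8.13) = 0.23 × 15.582 = 3.5839 mm/d
Monthly total = 3.5839 × 31 = 111.101 mm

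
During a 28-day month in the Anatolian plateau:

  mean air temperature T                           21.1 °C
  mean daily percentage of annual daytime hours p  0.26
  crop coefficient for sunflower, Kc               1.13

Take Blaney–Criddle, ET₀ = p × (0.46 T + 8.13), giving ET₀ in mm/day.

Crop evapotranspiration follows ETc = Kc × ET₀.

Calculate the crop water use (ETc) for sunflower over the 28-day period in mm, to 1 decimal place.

146.7 mm

ET₀ = 0.26 × (0.46 × 21.1 + 8.13) = 0.26 × 17.836 = 4.6374 mm/d
ETc = Kc × ET₀ = 1.13 × 4.6374 = 5.2403 mm/d
Over 28 days: 5.2403 × 28 = 146.728 mm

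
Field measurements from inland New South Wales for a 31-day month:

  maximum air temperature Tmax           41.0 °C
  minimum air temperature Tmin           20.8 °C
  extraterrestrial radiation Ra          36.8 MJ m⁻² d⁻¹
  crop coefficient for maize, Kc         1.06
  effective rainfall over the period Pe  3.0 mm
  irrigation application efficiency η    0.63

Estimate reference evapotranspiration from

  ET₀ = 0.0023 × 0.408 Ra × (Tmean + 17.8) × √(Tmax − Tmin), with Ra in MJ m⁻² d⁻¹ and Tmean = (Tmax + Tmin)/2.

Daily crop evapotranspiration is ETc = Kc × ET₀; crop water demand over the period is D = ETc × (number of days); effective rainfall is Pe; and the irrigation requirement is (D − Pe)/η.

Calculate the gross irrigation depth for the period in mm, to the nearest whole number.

Tmean = (41.0 + 20.8)/2 = 30.90 °C
0.408 Ra = 0.408 × 36.8 = 15.0144 mm/d equivalent
ET₀ = 0.0023 × 15.0144 × (30.90 + 17.8) × √20.2 = 0.0023 × 15.0144 × 48.70 × 4.4944 = 7.5585 mm/d
ETc = Kc × ET₀ = 1.06 × 7.5585 = 8.0120 mm/d
Crop demand D = ETc × 31 d = 8.0120 × 31 = 248.372 mm
D − Pe = 248.372 − 3.0 = 245.372 mm
Gross irrigation = 245.372 / 0.63 = 389.479 mm

389 mm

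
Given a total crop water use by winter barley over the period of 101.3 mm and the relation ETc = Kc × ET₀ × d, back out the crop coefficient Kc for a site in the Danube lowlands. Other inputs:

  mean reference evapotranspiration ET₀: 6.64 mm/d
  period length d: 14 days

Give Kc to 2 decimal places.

ETc = Kc × ET₀ × d  ⇒  Kc = ETc / (ET₀ × d)
Kc = 101.3 / (6.64 × 14) = 101.3 / 92.96 = 1.0897

1.09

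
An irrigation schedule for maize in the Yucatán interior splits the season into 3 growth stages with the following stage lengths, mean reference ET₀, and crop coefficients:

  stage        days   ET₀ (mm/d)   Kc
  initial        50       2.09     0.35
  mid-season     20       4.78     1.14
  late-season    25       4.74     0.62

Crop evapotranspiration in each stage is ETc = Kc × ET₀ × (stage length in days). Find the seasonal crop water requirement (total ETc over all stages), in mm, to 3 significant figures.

219 mm

initial: 0.35 × 2.09 × 50 = 36.58 mm
mid-season: 1.14 × 4.78 × 20 = 108.98 mm
late-season: 0.62 × 4.74 × 25 = 73.47 mm
Seasonal total = 219.03 mm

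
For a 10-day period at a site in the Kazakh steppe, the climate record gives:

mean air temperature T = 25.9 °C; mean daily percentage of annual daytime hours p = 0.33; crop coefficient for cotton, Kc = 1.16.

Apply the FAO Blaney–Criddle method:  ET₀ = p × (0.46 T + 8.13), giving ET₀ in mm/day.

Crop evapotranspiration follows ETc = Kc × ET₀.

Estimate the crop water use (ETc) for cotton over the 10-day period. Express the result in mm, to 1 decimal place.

ET₀ = 0.33 × (0.46 × 25.9 + 8.13) = 0.33 × 20.044 = 6.6145 mm/d
ETc = Kc × ET₀ = 1.16 × 6.6145 = 7.6728 mm/d
Over 10 days: 7.6728 × 10 = 76.728 mm

76.7 mm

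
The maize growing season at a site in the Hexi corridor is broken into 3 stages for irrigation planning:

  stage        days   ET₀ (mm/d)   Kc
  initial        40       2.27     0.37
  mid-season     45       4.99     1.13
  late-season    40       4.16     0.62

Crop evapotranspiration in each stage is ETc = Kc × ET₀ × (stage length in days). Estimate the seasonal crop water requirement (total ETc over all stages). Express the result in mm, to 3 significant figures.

391 mm

initial: 0.37 × 2.27 × 40 = 33.60 mm
mid-season: 1.13 × 4.99 × 45 = 253.74 mm
late-season: 0.62 × 4.16 × 40 = 103.17 mm
Seasonal total = 390.51 mm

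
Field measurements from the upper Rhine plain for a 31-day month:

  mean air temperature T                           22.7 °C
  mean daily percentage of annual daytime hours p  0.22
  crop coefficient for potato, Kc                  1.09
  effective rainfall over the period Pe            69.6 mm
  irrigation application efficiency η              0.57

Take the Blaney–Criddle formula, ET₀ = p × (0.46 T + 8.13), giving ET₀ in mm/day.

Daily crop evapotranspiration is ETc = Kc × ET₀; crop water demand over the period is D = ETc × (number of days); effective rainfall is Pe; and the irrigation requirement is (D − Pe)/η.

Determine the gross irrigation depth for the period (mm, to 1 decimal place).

ET₀ = 0.22 × (0.46 × 22.7 + 8.13) = 0.22 × 18.572 = 4.0858 mm/d
ETc = Kc × ET₀ = 1.09 × 4.0858 = 4.4535 mm/d
Crop demand D = ETc × 31 d = 4.4535 × 31 = 138.059 mm
D − Pe = 138.059 − 69.6 = 68.459 mm
Gross irrigation = 68.459 / 0.57 = 120.104 mm

120.1 mm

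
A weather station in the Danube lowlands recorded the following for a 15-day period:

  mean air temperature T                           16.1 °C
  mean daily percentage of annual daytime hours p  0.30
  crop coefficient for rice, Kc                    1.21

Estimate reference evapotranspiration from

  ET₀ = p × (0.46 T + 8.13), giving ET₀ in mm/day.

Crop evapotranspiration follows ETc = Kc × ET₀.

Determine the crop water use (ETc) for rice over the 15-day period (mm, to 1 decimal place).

84.6 mm

ET₀ = 0.30 × (0.46 × 16.1 + 8.13) = 0.30 × 15.536 = 4.6608 mm/d
ETc = Kc × ET₀ = 1.21 × 4.6608 = 5.6396 mm/d
Over 15 days: 5.6396 × 15 = 84.594 mm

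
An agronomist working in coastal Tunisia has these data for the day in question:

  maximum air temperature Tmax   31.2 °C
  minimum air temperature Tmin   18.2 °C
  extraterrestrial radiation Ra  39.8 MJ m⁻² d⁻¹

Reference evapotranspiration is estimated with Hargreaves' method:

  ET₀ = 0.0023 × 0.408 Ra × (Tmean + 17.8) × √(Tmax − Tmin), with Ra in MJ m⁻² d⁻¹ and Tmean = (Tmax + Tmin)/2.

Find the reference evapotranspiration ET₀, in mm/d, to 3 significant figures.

Tmean = (31.2 + 18.2)/2 = 24.70 °C
0.408 Ra = 0.408 × 39.8 = 16.2384 mm/d equivalent
ET₀ = 0.0023 × 16.2384 × (24.70 + 17.8) × √13.0 = 0.0023 × 16.2384 × 42.50 × 3.6056 = 5.7232 mm/d

5.72 mm/d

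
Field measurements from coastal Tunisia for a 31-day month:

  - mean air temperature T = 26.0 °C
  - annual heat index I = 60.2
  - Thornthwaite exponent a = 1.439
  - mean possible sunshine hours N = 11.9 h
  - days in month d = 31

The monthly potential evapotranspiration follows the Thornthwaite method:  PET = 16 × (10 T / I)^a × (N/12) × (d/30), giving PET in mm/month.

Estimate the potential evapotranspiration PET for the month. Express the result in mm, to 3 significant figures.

135 mm

10T/I = 10 × 26.0 / 60.2 = 4.3189
(10T/I)^a = 4.3189^1.439 = 8.2092
Uncorrected PET = 16 × 8.2092 = 131.347 mm
Correction = (N/12)(d/30) = (11.9/12)(31/30) = 1.0247
PET = 131.347 × 1.0247 = 134.591 mm/month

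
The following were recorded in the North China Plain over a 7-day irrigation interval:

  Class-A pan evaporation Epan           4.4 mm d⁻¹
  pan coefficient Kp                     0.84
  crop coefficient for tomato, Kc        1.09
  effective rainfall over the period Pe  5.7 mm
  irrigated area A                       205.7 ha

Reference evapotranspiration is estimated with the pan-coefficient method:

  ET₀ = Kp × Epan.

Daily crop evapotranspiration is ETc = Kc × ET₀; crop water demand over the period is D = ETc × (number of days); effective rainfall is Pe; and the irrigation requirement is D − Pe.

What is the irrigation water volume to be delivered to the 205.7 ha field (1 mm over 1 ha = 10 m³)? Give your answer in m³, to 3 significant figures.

46300 m³

ET₀ = 0.84 × 4.4 = 3.6960 mm/d
ETc = Kc × ET₀ = 1.09 × 3.6960 = 4.0286 mm/d
Crop demand D = ETc × 7 d = 4.0286 × 7 = 28.200 mm
D − Pe = 28.200 − 5.7 = 22.500 mm
Volume = 22.500 mm × 205.7 ha × 10 = 46282.5 m³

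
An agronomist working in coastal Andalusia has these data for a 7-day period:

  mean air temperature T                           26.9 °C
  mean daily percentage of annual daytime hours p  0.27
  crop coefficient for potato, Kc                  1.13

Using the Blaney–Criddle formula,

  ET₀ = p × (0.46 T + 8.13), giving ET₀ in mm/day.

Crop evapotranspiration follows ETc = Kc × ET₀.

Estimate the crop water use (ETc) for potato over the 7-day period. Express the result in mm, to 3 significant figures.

43.8 mm

ET₀ = 0.27 × (0.46 × 26.9 + 8.13) = 0.27 × 20.504 = 5.5361 mm/d
ETc = Kc × ET₀ = 1.13 × 5.5361 = 6.2558 mm/d
Over 7 days: 6.2558 × 7 = 43.791 mm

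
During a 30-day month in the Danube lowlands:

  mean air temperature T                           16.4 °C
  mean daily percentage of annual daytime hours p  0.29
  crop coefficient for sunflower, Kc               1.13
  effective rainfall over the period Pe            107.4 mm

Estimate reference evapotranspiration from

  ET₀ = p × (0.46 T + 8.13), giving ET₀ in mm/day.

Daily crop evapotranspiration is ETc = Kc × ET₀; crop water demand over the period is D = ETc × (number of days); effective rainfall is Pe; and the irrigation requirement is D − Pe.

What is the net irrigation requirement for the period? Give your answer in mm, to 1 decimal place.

46.7 mm

ET₀ = 0.29 × (0.46 × 16.4 + 8.13) = 0.29 × 15.674 = 4.5455 mm/d
ETc = Kc × ET₀ = 1.13 × 4.5455 = 5.1364 mm/d
Crop demand D = ETc × 30 d = 5.1364 × 30 = 154.092 mm
D − Pe = 154.092 − 107.4 = 46.692 mm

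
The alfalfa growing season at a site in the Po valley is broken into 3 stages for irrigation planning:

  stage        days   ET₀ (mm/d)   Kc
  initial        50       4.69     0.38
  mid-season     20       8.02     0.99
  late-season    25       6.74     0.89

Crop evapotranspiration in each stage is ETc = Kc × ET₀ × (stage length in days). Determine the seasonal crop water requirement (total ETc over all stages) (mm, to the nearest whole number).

398 mm

initial: 0.38 × 4.69 × 50 = 89.11 mm
mid-season: 0.99 × 8.02 × 20 = 158.80 mm
late-season: 0.89 × 6.74 × 25 = 149.97 mm
Seasonal total = 397.88 mm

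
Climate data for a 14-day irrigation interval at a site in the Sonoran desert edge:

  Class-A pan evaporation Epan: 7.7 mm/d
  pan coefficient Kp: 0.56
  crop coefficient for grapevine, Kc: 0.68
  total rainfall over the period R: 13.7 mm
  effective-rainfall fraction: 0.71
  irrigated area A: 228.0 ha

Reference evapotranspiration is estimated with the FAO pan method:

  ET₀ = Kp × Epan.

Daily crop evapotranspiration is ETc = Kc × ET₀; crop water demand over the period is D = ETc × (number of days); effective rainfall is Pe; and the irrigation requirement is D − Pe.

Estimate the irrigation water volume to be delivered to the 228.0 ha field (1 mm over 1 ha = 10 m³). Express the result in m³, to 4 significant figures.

ET₀ = 0.56 × 7.7 = 4.3120 mm/d
ETc = Kc × ET₀ = 0.68 × 4.3120 = 2.9322 mm/d
Crop demand D = ETc × 14 d = 2.9322 × 14 = 41.051 mm
Pe = 0.71 × 13.7 = 9.727 mm
D − Pe = 41.051 − 9.727 = 31.324 mm
Volume = 31.324 mm × 228.0 ha × 10 = 71418.7 m³

71420 m³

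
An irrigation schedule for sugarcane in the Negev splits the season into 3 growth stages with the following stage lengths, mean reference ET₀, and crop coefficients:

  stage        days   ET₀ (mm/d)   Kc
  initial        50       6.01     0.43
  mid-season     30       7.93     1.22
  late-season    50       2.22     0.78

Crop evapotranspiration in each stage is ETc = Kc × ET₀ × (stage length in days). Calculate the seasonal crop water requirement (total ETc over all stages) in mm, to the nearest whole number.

506 mm

initial: 0.43 × 6.01 × 50 = 129.22 mm
mid-season: 1.22 × 7.93 × 30 = 290.24 mm
late-season: 0.78 × 2.22 × 50 = 86.58 mm
Seasonal total = 506.04 mm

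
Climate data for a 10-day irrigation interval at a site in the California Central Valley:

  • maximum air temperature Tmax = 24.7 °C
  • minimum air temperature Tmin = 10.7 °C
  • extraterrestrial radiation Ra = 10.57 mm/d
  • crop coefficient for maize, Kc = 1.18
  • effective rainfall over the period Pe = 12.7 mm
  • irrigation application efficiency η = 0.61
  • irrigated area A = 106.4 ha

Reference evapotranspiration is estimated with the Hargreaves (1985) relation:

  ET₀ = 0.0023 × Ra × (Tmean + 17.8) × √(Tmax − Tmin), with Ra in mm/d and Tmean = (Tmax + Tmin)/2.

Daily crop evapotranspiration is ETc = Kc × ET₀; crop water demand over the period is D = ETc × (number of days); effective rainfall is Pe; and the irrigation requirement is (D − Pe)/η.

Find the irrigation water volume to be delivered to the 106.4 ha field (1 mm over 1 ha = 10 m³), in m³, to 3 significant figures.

Tmean = (24.7 + 10.7)/2 = 17.70 °C
ET₀ = 0.0023 × 10.57 × (17.70 + 17.8) × √14.0 = 0.0023 × 10.57 × 35.50 × 3.7417 = 3.2292 mm/d
ETc = Kc × ET₀ = 1.18 × 3.2292 = 3.8105 mm/d
Crop demand D = ETc × 10 d = 3.8105 × 10 = 38.105 mm
D − Pe = 38.105 − 12.7 = 25.405 mm
Gross irrigation = 25.405 / 0.61 = 41.648 mm
Volume = 41.648 mm × 106.4 ha × 10 = 44313.5 m³

44300 m³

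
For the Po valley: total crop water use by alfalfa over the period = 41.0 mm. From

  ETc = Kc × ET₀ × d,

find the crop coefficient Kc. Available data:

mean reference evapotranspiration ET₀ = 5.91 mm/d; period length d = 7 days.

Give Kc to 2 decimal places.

ETc = Kc × ET₀ × d  ⇒  Kc = ETc / (ET₀ × d)
Kc = 41.0 / (5.91 × 7) = 41.0 / 41.37 = 0.9911

0.99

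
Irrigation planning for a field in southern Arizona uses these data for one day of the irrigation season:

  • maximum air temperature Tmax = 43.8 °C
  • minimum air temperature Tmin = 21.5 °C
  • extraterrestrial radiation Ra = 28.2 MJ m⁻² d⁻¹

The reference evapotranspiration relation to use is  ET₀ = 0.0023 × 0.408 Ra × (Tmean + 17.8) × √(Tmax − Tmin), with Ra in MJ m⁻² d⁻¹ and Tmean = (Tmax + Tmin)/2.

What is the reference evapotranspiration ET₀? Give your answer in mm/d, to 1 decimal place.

Tmean = (43.8 + 21.5)/2 = 32.65 °C
0.408 Ra = 0.408 × 28.2 = 11.5056 mm/d equivalent
ET₀ = 0.0023 × 11.5056 × (32.65 + 17.8) × √22.3 = 0.0023 × 11.5056 × 50.45 × 4.7223 = 6.3045 mm/d

6.3 mm/d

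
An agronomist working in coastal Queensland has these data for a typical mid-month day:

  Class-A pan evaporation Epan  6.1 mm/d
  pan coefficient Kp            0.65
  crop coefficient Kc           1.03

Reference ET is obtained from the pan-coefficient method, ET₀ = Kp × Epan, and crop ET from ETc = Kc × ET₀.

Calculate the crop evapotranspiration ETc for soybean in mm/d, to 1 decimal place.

4.1 mm/d

ET₀ = 0.65 × 6.1 = 3.9650 mm/d
ETc = Kc × ET₀ = 1.03 × 3.9650 = 4.0840 mm/d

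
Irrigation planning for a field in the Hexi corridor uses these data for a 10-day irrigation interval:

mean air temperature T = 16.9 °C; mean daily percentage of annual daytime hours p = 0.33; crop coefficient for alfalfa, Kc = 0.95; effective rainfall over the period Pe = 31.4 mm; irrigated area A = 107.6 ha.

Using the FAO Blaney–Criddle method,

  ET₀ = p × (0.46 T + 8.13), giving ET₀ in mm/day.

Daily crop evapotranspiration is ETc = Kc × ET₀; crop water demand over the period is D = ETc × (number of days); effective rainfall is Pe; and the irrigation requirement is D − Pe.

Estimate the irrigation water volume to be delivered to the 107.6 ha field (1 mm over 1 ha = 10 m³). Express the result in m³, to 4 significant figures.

19860 m³

ET₀ = 0.33 × (0.46 × 16.9 + 8.13) = 0.33 × 15.904 = 5.2483 mm/d
ETc = Kc × ET₀ = 0.95 × 5.2483 = 4.9859 mm/d
Crop demand D = ETc × 10 d = 4.9859 × 10 = 49.859 mm
D − Pe = 49.859 − 31.4 = 18.459 mm
Volume = 18.459 mm × 107.6 ha × 10 = 19861.9 m³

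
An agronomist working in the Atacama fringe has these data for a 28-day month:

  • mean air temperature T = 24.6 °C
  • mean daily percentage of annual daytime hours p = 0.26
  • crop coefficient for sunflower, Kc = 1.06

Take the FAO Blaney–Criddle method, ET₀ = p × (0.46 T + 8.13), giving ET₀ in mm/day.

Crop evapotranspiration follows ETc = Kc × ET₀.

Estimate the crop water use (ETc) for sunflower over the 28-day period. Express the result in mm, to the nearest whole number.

150 mm

ET₀ = 0.26 × (0.46 × 24.6 + 8.13) = 0.26 × 19.446 = 5.0560 mm/d
ETc = Kc × ET₀ = 1.06 × 5.0560 = 5.3594 mm/d
Over 28 days: 5.3594 × 28 = 150.063 mm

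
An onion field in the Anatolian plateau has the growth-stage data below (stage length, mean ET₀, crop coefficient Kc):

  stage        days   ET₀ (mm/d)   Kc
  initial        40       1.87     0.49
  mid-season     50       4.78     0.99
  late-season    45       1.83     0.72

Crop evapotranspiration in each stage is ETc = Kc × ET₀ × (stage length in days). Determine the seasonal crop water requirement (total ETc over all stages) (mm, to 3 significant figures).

333 mm

initial: 0.49 × 1.87 × 40 = 36.65 mm
mid-season: 0.99 × 4.78 × 50 = 236.61 mm
late-season: 0.72 × 1.83 × 45 = 59.29 mm
Seasonal total = 332.55 mm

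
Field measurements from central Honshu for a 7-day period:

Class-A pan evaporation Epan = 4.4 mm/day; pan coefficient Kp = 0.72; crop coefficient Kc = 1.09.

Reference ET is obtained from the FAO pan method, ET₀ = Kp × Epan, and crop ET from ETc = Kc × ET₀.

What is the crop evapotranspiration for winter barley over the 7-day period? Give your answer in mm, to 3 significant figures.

ET₀ = 0.72 × 4.4 = 3.1680 mm/d
ETc = Kc × ET₀ = 1.09 × 3.1680 = 3.4531 mm/d
Over 7 days: 3.4531 × 7 = 24.172 mm

24.2 mm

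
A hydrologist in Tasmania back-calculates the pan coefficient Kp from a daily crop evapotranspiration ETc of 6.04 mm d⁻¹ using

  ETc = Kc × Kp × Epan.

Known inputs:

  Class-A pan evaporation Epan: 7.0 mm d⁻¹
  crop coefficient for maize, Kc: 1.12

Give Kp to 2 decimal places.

0.77

ETc = Kc × Kp × Epan  ⇒  Kp = ETc / (Kc × Epan)
Kp = 6.04 / (1.12 × 7.0) = 6.04 / 7.840 = 0.7704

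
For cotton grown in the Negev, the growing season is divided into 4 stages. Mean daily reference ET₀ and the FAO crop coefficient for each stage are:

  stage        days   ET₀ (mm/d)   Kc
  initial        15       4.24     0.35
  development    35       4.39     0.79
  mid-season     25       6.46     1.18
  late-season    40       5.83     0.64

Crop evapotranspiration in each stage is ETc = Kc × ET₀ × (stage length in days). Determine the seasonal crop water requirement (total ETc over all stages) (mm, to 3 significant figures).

initial: 0.35 × 4.24 × 15 = 22.26 mm
development: 0.79 × 4.39 × 35 = 121.38 mm
mid-season: 1.18 × 6.46 × 25 = 190.57 mm
late-season: 0.64 × 5.83 × 40 = 149.25 mm
Seasonal total = 483.46 mm

483 mm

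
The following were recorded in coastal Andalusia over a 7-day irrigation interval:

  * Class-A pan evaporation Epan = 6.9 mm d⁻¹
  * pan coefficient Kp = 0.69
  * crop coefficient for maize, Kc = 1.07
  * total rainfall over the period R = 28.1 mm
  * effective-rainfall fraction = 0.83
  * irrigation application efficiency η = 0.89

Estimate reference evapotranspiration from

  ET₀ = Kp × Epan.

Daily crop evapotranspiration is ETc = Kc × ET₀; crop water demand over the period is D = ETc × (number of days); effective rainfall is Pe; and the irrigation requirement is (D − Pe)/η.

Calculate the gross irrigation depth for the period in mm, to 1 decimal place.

13.9 mm

ET₀ = 0.69 × 6.9 = 4.7610 mm/d
ETc = Kc × ET₀ = 1.07 × 4.7610 = 5.0943 mm/d
Crop demand D = ETc × 7 d = 5.0943 × 7 = 35.660 mm
Pe = 0.83 × 28.1 = 23.323 mm
D − Pe = 35.660 − 23.323 = 12.337 mm
Gross irrigation = 12.337 / 0.89 = 13.862 mm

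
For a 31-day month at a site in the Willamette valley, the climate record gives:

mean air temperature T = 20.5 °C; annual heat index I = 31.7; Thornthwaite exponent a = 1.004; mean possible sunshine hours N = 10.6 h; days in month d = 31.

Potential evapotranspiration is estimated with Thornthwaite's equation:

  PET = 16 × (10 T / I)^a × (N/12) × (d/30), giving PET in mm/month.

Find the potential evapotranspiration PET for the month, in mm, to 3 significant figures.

10T/I = 10 × 20.5 / 31.7 = 6.4669
(10T/I)^a = 6.4669^1.004 = 6.5154
Uncorrected PET = 16 × 6.5154 = 104.246 mm
Correction = (N/12)(d/30) = (10.6/12)(31/30) = 0.9128
PET = 104.246 × 0.9128 = 95.156 mm/month

95.2 mm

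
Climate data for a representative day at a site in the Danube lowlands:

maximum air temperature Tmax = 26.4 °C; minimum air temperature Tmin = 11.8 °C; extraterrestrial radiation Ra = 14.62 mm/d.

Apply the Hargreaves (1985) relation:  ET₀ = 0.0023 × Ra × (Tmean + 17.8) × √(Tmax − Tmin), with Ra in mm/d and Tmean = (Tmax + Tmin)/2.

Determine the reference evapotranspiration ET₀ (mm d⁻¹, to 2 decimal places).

Tmean = (26.4 + 11.8)/2 = 19.10 °C
ET₀ = 0.0023 × 14.62 × (19.10 + 17.8) × √14.6 = 0.0023 × 14.62 × 36.90 × 3.8210 = 4.7411 mm/d

4.74 mm d⁻¹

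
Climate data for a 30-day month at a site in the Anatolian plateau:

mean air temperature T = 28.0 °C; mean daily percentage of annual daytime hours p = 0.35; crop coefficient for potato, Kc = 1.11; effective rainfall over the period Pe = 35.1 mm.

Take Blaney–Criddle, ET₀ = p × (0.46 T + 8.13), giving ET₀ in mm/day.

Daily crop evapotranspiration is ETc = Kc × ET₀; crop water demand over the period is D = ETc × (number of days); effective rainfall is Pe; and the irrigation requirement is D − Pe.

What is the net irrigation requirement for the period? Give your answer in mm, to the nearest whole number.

ET₀ = 0.35 × (0.46 × 28.0 + 8.13) = 0.35 × 21.010 = 7.3535 mm/d
ETc = Kc × ET₀ = 1.11 × 7.3535 = 8.1624 mm/d
Crop demand D = ETc × 30 d = 8.1624 × 30 = 244.872 mm
D − Pe = 244.872 − 35.1 = 209.772 mm

210 mm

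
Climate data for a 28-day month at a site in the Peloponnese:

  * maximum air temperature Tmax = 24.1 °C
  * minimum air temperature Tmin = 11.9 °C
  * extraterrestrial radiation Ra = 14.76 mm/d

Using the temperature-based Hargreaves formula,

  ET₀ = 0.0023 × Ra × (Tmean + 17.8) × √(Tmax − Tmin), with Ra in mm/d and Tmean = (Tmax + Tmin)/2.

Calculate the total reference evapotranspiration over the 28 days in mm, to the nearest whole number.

119 mm

Tmean = (24.1 + 11.9)/2 = 18.00 °C
ET₀ = 0.0023 × 14.76 × (18.00 + 17.8) × √12.2 = 0.0023 × 14.76 × 35.80 × 3.4928 = 4.2449 mm/d
Over 28 days: 4.2449 × 28 = 118.857 mm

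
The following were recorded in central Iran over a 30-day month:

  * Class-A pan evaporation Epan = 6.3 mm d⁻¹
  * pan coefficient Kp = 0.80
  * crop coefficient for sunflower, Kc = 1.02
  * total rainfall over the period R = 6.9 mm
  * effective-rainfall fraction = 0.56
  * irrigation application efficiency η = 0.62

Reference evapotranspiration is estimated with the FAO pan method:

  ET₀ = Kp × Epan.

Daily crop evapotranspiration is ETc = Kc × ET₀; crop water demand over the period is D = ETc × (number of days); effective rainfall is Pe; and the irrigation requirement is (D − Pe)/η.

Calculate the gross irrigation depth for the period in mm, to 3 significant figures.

ET₀ = 0.80 × 6.3 = 5.0400 mm/d
ETc = Kc × ET₀ = 1.02 × 5.0400 = 5.1408 mm/d
Crop demand D = ETc × 30 d = 5.1408 × 30 = 154.224 mm
Pe = 0.56 × 6.9 = 3.864 mm
D − Pe = 154.224 − 3.864 = 150.360 mm
Gross irrigation = 150.360 / 0.62 = 242.516 mm

243 mm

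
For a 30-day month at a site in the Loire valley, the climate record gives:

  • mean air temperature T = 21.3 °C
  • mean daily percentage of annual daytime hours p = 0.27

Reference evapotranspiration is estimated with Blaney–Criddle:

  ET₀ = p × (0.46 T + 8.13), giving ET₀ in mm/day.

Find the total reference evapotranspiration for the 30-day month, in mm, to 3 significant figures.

145 mm

ET₀ = 0.27 × (0.46 × 21.3 + 8.13) = 0.27 × 17.928 = 4.8406 mm/d
Monthly total = 4.8406 × 30 = 145.218 mm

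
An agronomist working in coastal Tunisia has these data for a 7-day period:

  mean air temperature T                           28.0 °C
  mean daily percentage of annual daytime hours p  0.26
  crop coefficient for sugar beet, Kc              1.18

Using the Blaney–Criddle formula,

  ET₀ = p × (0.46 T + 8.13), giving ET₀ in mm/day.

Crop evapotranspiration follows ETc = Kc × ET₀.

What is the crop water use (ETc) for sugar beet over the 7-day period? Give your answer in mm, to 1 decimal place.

ET₀ = 0.26 × (0.46 × 28.0 + 8.13) = 0.26 × 21.010 = 5.4626 mm/d
ETc = Kc × ET₀ = 1.18 × 5.4626 = 6.4459 mm/d
Over 7 days: 6.4459 × 7 = 45.121 mm

45.1 mm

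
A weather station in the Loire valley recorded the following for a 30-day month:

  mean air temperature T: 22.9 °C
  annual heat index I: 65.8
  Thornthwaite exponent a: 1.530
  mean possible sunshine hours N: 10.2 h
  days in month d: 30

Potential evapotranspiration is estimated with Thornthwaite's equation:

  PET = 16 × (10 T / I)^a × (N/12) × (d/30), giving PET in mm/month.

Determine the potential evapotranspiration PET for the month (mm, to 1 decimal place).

10T/I = 10 × 22.9 / 65.8 = 3.4802
(10T/I)^a = 3.4802^1.530 = 6.7399
Uncorrected PET = 16 × 6.7399 = 107.838 mm
Correction = (N/12)(d/30) = (10.2/12)(30/30) = 0.8500
PET = 107.838 × 0.8500 = 91.662 mm/month

91.7 mm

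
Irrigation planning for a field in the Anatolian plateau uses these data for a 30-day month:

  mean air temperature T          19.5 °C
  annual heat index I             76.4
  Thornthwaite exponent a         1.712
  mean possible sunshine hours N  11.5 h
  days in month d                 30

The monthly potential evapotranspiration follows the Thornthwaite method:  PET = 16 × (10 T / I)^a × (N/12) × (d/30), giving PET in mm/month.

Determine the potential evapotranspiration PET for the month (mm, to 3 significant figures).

76.3 mm

10T/I = 10 × 19.5 / 76.4 = 2.5524
(10T/I)^a = 2.5524^1.712 = 4.9739
Uncorrected PET = 16 × 4.9739 = 79.582 mm
Correction = (N/12)(d/30) = (11.5/12)(30/30) = 0.9583
PET = 79.582 × 0.9583 = 76.263 mm/month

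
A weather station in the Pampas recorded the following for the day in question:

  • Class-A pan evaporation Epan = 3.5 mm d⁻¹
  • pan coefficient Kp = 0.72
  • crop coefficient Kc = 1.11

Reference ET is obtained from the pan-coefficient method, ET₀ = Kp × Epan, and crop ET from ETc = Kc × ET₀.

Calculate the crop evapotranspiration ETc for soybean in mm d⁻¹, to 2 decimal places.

ET₀ = 0.72 × 3.5 = 2.5200 mm/d
ETc = Kc × ET₀ = 1.11 × 2.5200 = 2.7972 mm/d

2.80 mm d⁻¹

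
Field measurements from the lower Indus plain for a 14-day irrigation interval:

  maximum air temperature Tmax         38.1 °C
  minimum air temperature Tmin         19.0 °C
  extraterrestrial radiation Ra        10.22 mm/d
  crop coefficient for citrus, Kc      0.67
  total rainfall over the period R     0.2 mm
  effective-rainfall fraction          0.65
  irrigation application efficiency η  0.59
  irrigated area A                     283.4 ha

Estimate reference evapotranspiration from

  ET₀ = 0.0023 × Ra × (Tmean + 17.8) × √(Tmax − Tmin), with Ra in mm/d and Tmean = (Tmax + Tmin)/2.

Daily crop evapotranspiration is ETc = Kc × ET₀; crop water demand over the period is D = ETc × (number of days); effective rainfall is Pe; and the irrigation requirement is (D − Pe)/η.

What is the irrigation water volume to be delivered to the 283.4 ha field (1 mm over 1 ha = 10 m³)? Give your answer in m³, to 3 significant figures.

214000 m³

Tmean = (38.1 + 19.0)/2 = 28.55 °C
ET₀ = 0.0023 × 10.22 × (28.55 + 17.8) × √19.1 = 0.0023 × 10.22 × 46.35 × 4.3704 = 4.7616 mm/d
ETc = Kc × ET₀ = 0.67 × 4.7616 = 3.1903 mm/d
Crop demand D = ETc × 14 d = 3.1903 × 14 = 44.664 mm
Pe = 0.65 × 0.2 = 0.130 mm
D − Pe = 44.664 − 0.130 = 44.534 mm
Gross irrigation = 44.534 / 0.59 = 75.481 mm
Volume = 75.481 mm × 283.4 ha × 10 = 213913.2 m³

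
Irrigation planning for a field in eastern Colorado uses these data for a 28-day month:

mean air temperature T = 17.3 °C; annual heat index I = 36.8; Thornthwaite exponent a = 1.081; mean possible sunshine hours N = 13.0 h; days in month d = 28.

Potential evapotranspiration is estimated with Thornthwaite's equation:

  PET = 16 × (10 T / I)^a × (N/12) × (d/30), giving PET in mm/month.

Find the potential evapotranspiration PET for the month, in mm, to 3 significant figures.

10T/I = 10 × 17.3 / 36.8 = 4.7011
(10T/I)^a = 4.7011^1.081 = 5.3290
Uncorrected PET = 16 × 5.3290 = 85.264 mm
Correction = (N/12)(d/30) = (13.0/12)(28/30) = 1.0111
PET = 85.264 × 1.0111 = 86.210 mm/month

86.2 mm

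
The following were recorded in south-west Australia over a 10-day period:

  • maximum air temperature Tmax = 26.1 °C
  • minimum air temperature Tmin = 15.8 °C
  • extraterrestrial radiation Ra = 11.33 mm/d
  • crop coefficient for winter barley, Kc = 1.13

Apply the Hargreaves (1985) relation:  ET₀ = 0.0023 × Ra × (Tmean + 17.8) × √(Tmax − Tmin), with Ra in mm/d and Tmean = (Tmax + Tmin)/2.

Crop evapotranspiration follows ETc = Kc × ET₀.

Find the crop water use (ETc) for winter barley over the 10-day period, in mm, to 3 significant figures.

Tmean = (26.1 + 15.8)/2 = 20.95 °C
ET₀ = 0.0023 × 11.33 × (20.95 + 17.8) × √10.3 = 0.0023 × 11.33 × 38.75 × 3.2094 = 3.2408 mm/d
ETc = Kc × ET₀ = 1.13 × 3.2408 = 3.6621 mm/d
Over 10 days: 3.6621 × 10 = 36.621 mm

36.6 mm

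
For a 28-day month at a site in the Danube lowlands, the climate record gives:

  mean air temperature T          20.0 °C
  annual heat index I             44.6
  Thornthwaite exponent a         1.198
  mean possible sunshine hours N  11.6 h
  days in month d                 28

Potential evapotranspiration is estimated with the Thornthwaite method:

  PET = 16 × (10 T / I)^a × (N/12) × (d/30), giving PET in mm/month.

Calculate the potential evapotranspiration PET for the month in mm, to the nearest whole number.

10T/I = 10 × 20.0 / 44.6 = 4.4843
(10T/I)^a = 4.4843^1.198 = 6.0357
Uncorrected PET = 16 × 6.0357 = 96.571 mm
Correction = (N/12)(d/30) = (11.6/12)(28/30) = 0.9022
PET = 96.571 × 0.9022 = 87.126 mm/month

87 mm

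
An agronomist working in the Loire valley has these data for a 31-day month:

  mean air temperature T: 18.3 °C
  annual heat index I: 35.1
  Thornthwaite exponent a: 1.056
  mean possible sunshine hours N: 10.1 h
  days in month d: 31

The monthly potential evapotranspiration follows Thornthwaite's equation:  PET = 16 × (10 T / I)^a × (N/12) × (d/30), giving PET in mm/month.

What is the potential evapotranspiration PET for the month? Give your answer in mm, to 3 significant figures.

10T/I = 10 × 18.3 / 35.1 = 5.2137
(10T/I)^a = 5.2137^1.056 = 5.7188
Uncorrected PET = 16 × 5.7188 = 91.501 mm
Correction = (N/12)(d/30) = (10.1/12)(31/30) = 0.8697
PET = 91.501 × 0.8697 = 79.578 mm/month

79.6 mm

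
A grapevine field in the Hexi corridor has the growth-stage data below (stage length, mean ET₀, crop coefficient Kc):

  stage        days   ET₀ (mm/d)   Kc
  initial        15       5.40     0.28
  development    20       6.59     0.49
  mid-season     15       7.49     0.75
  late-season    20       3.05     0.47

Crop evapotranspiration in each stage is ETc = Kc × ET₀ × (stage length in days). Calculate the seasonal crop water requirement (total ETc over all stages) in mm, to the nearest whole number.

initial: 0.28 × 5.40 × 15 = 22.68 mm
development: 0.49 × 6.59 × 20 = 64.58 mm
mid-season: 0.75 × 7.49 × 15 = 84.26 mm
late-season: 0.47 × 3.05 × 20 = 28.67 mm
Seasonal total = 200.19 mm

200 mm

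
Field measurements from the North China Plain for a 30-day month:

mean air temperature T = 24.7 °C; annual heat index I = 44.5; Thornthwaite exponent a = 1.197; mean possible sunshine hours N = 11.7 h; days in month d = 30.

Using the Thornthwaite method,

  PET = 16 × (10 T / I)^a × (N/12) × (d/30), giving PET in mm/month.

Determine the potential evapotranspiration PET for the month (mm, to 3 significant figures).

10T/I = 10 × 24.7 / 44.5 = 5.5506
(10T/I)^a = 5.5506^1.197 = 7.7799
Uncorrected PET = 16 × 7.7799 = 124.478 mm
Correction = (N/12)(d/30) = (11.7/12)(30/30) = 0.9750
PET = 124.478 × 0.9750 = 121.366 mm/month

121 mm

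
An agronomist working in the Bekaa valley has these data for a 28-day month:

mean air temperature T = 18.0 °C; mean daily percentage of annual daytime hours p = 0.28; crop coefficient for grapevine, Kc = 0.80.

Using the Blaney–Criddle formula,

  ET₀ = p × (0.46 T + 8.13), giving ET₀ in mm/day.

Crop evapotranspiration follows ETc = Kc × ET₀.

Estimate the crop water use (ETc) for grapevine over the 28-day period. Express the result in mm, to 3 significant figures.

ET₀ = 0.28 × (0.46 × 18.0 + 8.13) = 0.28 × 16.410 = 4.5948 mm/d
ETc = Kc × ET₀ = 0.80 × 4.5948 = 3.6758 mm/d
Over 28 days: 3.6758 × 28 = 102.922 mm

103 mm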